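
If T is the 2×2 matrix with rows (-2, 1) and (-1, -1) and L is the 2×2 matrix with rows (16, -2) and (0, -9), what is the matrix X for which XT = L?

Right-multiplying both sides by T⁻¹ gives X = LT⁻¹.
det T = 3, so T⁻¹ = [[-1/3, -1/3], [1/3, -2/3]].
X = LT⁻¹ = [[16, -2], [0, -9]] · [[-1/3, -1/3], [1/3, -2/3]] = [[-6, -4], [-3, 6]].

X = [[-6, -4], [-3, 6]]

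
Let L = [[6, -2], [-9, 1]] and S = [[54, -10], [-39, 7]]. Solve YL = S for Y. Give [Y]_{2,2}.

3

Since L sits to the right of Y, Y = SL⁻¹.
det L = -12, so L⁻¹ = [[-1/12, -1/6], [-3/4, -1/2]].
Y = SL⁻¹ = [[54, -10], [-39, 7]] · [[-1/12, -1/6], [-3/4, -1/2]] = [[3, -4], [-2, 3]].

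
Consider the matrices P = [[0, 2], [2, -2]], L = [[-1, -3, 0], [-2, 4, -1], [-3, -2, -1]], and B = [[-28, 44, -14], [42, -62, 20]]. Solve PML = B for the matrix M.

Left-multiply by P⁻¹ and right-multiply by L⁻¹: M = P⁻¹BL⁻¹.
det P = -4; the adjugate gives P⁻¹ = [[1/2, 1/2], [1/2, 0]].
det L = 3; the adjugate gives L⁻¹ = [[-2, -1, 1], [1/3, 1/3, -1/3], [16/3, 7/3, -10/3]].
P⁻¹B = [[7, -9, 3], [-14, 22, -7]].
M = (P⁻¹B)L⁻¹ = [[-1, -3, 0], [-2, 5, 2]].

M = [[-1, -3, 0], [-2, 5, 2]]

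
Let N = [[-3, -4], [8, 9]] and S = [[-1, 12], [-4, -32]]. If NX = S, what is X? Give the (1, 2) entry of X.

-4

Left-multiplying both sides by N⁻¹ gives X = N⁻¹S.
N has determinant 5; N⁻¹ = [[9/5, 4/5], [-8/5, -3/5]].
X = N⁻¹S = [[9/5, 4/5], [-8/5, -3/5]] · [[-1, 12], [-4, -32]] = [[-5, -4], [4, 0]].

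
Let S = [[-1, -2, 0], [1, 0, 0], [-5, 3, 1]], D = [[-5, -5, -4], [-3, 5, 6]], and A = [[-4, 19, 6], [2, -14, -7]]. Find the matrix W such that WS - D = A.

WS = A + D = [[-9, 14, 2], [-1, -9, -1]].
Since S sits to the right of W, W = (A + D)S⁻¹.
det S = 2, so S⁻¹ = [[0, 1, 0], [-1/2, -1/2, 0], [3/2, 13/2, 1]].
W = (A + D)S⁻¹ = [[-4, -3, 2], [3, -3, -1]].

W = [[-4, -3, 2], [3, -3, -1]]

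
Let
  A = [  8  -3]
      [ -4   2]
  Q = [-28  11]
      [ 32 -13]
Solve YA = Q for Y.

Y = [[-3, 1], [3, -2]]

Since A sits to the right of Y, Y = QA⁻¹.
det A = 4; the adjugate gives A⁻¹ = [[1/2, 3/4], [1, 2]].
Y = QA⁻¹ = [[-28, 11], [32, -13]] · [[1/2, 3/4], [1, 2]] = [[-3, 1], [3, -2]].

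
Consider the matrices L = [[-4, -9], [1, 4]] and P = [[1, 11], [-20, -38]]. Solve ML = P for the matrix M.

M = [[1, 5], [6, 4]]

Since L sits to the right of M, M = PL⁻¹.
det L = -7, so L⁻¹ = [[-4/7, -9/7], [1/7, 4/7]].
M = PL⁻¹ = [[1, 11], [-20, -38]] · [[-4/7, -9/7], [1/7, 4/7]] = [[1, 5], [6, 4]].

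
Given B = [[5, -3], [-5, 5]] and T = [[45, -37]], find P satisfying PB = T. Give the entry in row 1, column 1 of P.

Since B sits to the right of P, P = TB⁻¹.
det B = 10, so B⁻¹ = [[1/2, 3/10], [1/2, 1/2]].
P = TB⁻¹ = [[45, -37]] · [[1/2, 3/10], [1/2, 1/2]] = [[4, -5]].

4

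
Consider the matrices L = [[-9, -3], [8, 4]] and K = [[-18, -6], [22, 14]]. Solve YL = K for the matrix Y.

Since L sits to the right of Y, Y = KL⁻¹.
L has determinant -12; L⁻¹ = [[-1/3, -1/4], [2/3, 3/4]].
Y = KL⁻¹ = [[-18, -6], [22, 14]] · [[-1/3, -1/4], [2/3, 3/4]] = [[2, 0], [2, 5]].

Y = [[2, 0], [2, 5]]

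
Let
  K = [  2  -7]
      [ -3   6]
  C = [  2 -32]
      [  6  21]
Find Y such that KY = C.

Y = [[-6, 5], [-2, 6]]

Left-multiplying both sides by K⁻¹ gives Y = K⁻¹C.
det K = -9; the adjugate gives K⁻¹ = [[-2/3, -7/9], [-1/3, -2/9]].
Y = K⁻¹C = [[-2/3, -7/9], [-1/3, -2/9]] · [[2, -32], [6, 21]] = [[-6, 5], [-2, 6]].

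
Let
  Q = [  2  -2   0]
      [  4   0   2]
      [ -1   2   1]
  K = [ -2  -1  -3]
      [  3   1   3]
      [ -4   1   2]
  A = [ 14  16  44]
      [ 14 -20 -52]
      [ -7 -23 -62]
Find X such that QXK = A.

X = [[2, 0, -1], [5, -3, -3], [5, 3, -2]]

X = Q⁻¹AK⁻¹ (apply Q⁻¹ on the left and K⁻¹ on the right).
det Q = 4, so Q⁻¹ = [[-1, 1/2, -1], [-3/2, 1/2, -1], [2, -1/2, 2]].
det K = -1, so K⁻¹ = [[1, 1, 0], [18, 16, 3], [-7, -6, -1]].
Q⁻¹A = [[0, -3, -8], [-7, -11, -30], [7, -4, -10]].
X = (Q⁻¹A)K⁻¹ = [[2, 0, -1], [5, -3, -3], [5, 3, -2]].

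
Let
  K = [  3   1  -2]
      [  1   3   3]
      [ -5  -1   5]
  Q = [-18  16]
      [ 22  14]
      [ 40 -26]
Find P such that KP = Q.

Since K multiplies P on the left, P = K⁻¹Q.
det K = 6; the adjugate gives K⁻¹ = [[3, -1/2, 3/2], [-10/3, 5/6, -11/6], [7/3, -1/3, 4/3]].
P = K⁻¹Q = [[3, -1/2, 3/2], [-10/3, 5/6, -11/6], [7/3, -1/3, 4/3]] · [[-18, 16], [22, 14], [40, -26]] = [[-5, 2], [5, 6], [4, -2]].

P = [[-5, 2], [5, 6], [4, -2]]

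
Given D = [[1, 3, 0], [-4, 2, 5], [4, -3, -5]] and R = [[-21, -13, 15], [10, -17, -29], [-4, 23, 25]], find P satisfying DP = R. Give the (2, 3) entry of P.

Since D multiplies P on the left, P = D⁻¹R.
det D = 5, so D⁻¹ = [[1, 3, 3], [0, -1, -1], [4/5, 3, 14/5]].
P = D⁻¹R = [[1, 3, 3], [0, -1, -1], [4/5, 3, 14/5]] · [[-21, -13, 15], [10, -17, -29], [-4, 23, 25]] = [[-3, 5, 3], [-6, -6, 4], [2, 3, -5]].

4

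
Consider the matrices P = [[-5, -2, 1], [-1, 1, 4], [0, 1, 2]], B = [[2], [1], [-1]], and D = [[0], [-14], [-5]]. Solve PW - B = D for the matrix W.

W = [[-3], [4], [-5]]

PW = D + B = [[2], [-13], [-6]].
Since P multiplies W on the left, W = P⁻¹(D + B).
det P = 5; the adjugate gives P⁻¹ = [[-2/5, 1, -9/5], [2/5, -2, 19/5], [-1/5, 1, -7/5]].
W = P⁻¹(D + B) = [[-3], [4], [-5]].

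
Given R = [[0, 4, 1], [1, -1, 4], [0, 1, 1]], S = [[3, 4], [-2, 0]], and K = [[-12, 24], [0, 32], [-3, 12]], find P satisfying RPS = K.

P = R⁻¹KS⁻¹ (apply R⁻¹ on the left and S⁻¹ on the right).
det R = -3, so R⁻¹ = [[5/3, 1, -17/3], [1/3, 0, -1/3], [-1/3, 0, 4/3]].
S has determinant 8; S⁻¹ = [[0, -1/2], [1/4, 3/8]].
R⁻¹K = [[-3, 4], [-3, 4], [0, 8]].
P = (R⁻¹K)S⁻¹ = [[1, 3], [1, 3], [2, 3]].

P = [[1, 3], [1, 3], [2, 3]]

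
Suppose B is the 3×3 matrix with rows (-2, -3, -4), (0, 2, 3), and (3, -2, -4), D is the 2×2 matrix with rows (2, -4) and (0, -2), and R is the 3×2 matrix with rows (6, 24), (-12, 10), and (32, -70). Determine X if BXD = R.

Left-multiply by B⁻¹ and right-multiply by D⁻¹: X = B⁻¹RD⁻¹.
det B = 1, so B⁻¹ = [[-2, -4, -1], [9, 20, 6], [-6, -13, -4]].
D has determinant -4; D⁻¹ = [[1/2, -1], [0, -1/2]].
B⁻¹R = [[4, -18], [6, -4], [-8, 6]].
X = (B⁻¹R)D⁻¹ = [[2, 5], [3, -4], [-4, 5]].

X = [[2, 5], [3, -4], [-4, 5]]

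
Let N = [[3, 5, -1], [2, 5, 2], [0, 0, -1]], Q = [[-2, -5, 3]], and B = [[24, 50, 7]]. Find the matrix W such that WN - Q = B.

WN = B + Q = [[22, 45, 10]].
N is on the right of W, so right-multiply by N⁻¹: W = (B + Q)N⁻¹.
N has determinant -5; N⁻¹ = [[1, -1, -3], [-2/5, 3/5, 8/5], [0, 0, -1]].
W = (B + Q)N⁻¹ = [[4, 5, -4]].

W = [[4, 5, -4]]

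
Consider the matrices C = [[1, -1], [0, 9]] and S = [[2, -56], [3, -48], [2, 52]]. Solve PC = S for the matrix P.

Right-multiplying both sides by C⁻¹ gives P = SC⁻¹.
C has determinant 9; C⁻¹ = [[1, 1/9], [0, 1/9]].
P = SC⁻¹ = [[2, -56], [3, -48], [2, 52]] · [[1, 1/9], [0, 1/9]] = [[2, -6], [3, -5], [2, 6]].

P = [[2, -6], [3, -5], [2, 6]]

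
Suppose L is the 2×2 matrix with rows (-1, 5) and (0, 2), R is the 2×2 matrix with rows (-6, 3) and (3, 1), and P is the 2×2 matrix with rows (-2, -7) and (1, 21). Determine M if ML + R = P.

ML = P − R = [[4, -10], [-2, 20]].
L is on the right of M, so right-multiply by L⁻¹: M = (P − R)L⁻¹.
det L = -2, so L⁻¹ = [[-1, 5/2], [0, 1/2]].
M = (P − R)L⁻¹ = [[-4, 5], [2, 5]].

M = [[-4, 5], [2, 5]]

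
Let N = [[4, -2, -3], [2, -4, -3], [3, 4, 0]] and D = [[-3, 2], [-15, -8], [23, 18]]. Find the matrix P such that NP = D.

Since N multiplies P on the left, P = N⁻¹D.
N has determinant 6; N⁻¹ = [[2, -2, -1], [-3/2, 3/2, 1], [10/3, -11/3, -2]].
P = N⁻¹D = [[2, -2, -1], [-3/2, 3/2, 1], [10/3, -11/3, -2]] · [[-3, 2], [-15, -8], [23, 18]] = [[1, 2], [5, 3], [-1, 0]].

P = [[1, 2], [5, 3], [-1, 0]]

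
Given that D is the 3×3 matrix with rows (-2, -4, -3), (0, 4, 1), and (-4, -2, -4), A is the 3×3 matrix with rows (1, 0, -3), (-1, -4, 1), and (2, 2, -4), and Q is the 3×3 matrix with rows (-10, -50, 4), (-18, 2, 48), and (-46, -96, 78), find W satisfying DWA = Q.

Left-multiply by D⁻¹ and right-multiply by A⁻¹: W = D⁻¹QA⁻¹.
det D = -4, so D⁻¹ = [[7/2, 5/2, -2], [1, 1, -1/2], [-4, -3, 2]].
det A = -4; the adjugate gives A⁻¹ = [[-7/2, 3/2, 3], [1/2, -1/2, -1/2], [-3/2, 1/2, 1]].
D⁻¹Q = [[12, 22, -22], [-5, 0, 13], [2, 2, -4]].
W = (D⁻¹Q)A⁻¹ = [[2, -4, 3], [-2, -1, -2], [0, 0, 1]].

W = [[2, -4, 3], [-2, -1, -2], [0, 0, 1]]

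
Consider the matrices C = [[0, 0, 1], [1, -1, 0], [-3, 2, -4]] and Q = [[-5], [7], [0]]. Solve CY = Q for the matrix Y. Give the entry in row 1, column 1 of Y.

6

Left-multiplying both sides by C⁻¹ gives Y = C⁻¹Q.
C has determinant -1; C⁻¹ = [[-4, -2, -1], [-4, -3, -1], [1, 0, 0]].
Y = C⁻¹Q = [[-4, -2, -1], [-4, -3, -1], [1, 0, 0]] · [[-5], [7], [0]] = [[6], [-1], [-5]].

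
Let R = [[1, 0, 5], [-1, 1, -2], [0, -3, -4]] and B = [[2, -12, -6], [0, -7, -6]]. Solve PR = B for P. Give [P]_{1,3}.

4

Since R sits to the right of P, P = BR⁻¹.
R has determinant 5; R⁻¹ = [[-2, -3, -1], [-4/5, -4/5, -3/5], [3/5, 3/5, 1/5]].
P = BR⁻¹ = [[2, -12, -6], [0, -7, -6]] · [[-2, -3, -1], [-4/5, -4/5, -3/5], [3/5, 3/5, 1/5]] = [[2, 0, 4], [2, 2, 3]].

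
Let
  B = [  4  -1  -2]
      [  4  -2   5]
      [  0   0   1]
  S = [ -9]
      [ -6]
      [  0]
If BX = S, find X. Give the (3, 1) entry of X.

0

Left-multiplying both sides by B⁻¹ gives X = B⁻¹S.
det B = -4; the adjugate gives B⁻¹ = [[1/2, -1/4, 9/4], [1, -1, 7], [0, 0, 1]].
X = B⁻¹S = [[1/2, -1/4, 9/4], [1, -1, 7], [0, 0, 1]] · [[-9], [-6], [0]] = [[-3], [-3], [0]].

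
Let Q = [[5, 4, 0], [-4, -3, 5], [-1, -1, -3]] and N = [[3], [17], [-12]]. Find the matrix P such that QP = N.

Q is on the left of P, so left-multiply by Q⁻¹: P = Q⁻¹N.
Q has determinant 2; Q⁻¹ = [[7, 6, 10], [-17/2, -15/2, -25/2], [1/2, 1/2, 1/2]].
P = Q⁻¹N = [[7, 6, 10], [-17/2, -15/2, -25/2], [1/2, 1/2, 1/2]] · [[3], [17], [-12]] = [[3], [-3], [4]].

P = [[3], [-3], [4]]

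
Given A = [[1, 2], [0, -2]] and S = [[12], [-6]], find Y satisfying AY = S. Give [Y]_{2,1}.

Left-multiplying both sides by A⁻¹ gives Y = A⁻¹S.
A has determinant -2; A⁻¹ = [[1, 1], [0, -1/2]].
Y = A⁻¹S = [[1, 1], [0, -1/2]] · [[12], [-6]] = [[6], [3]].

3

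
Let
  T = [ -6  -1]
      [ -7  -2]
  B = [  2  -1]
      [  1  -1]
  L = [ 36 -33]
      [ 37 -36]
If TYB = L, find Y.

Y = [[-1, -5], [3, 0]]

Y = T⁻¹LB⁻¹ (apply T⁻¹ on the left and B⁻¹ on the right).
det T = 5; the adjugate gives T⁻¹ = [[-2/5, 1/5], [7/5, -6/5]].
det B = -1, so B⁻¹ = [[1, -1], [1, -2]].
T⁻¹L = [[-7, 6], [6, -3]].
Y = (T⁻¹L)B⁻¹ = [[-1, -5], [3, 0]].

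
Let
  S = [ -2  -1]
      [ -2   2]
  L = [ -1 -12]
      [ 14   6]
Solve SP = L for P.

P = [[-2, 3], [5, 6]]

S is on the left of P, so left-multiply by S⁻¹: P = S⁻¹L.
det S = -6, so S⁻¹ = [[-1/3, -1/6], [-1/3, 1/3]].
P = S⁻¹L = [[-1/3, -1/6], [-1/3, 1/3]] · [[-1, -12], [14, 6]] = [[-2, 3], [5, 6]].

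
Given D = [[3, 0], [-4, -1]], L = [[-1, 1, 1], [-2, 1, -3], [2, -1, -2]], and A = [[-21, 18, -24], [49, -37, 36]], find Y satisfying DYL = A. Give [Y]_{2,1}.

5

Left-multiply by D⁻¹ and right-multiply by L⁻¹: Y = D⁻¹AL⁻¹.
D has determinant -3; D⁻¹ = [[1/3, 0], [-4/3, -1]].
det L = -5, so L⁻¹ = [[1, -1/5, 4/5], [2, 0, 1], [0, -1/5, -1/5]].
D⁻¹A = [[-7, 6, -8], [-21, 13, -4]].
Y = (D⁻¹A)L⁻¹ = [[5, 3, 2], [5, 5, -3]].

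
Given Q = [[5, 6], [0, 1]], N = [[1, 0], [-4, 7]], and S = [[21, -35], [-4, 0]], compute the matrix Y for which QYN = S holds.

Isolating Y: multiply by Q⁻¹ from the left and N⁻¹ from the right, so Y = Q⁻¹SN⁻¹.
Q has determinant 5; Q⁻¹ = [[1/5, -6/5], [0, 1]].
N has determinant 7; N⁻¹ = [[1, 0], [4/7, 1/7]].
Q⁻¹S = [[9, -7], [-4, 0]].
Y = (Q⁻¹S)N⁻¹ = [[5, -1], [-4, 0]].

Y = [[5, -1], [-4, 0]]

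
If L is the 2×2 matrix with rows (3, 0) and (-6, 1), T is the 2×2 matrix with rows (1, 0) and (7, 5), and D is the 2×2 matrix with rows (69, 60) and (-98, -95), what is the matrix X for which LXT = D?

Isolating X: multiply by L⁻¹ from the left and T⁻¹ from the right, so X = L⁻¹DT⁻¹.
L has determinant 3; L⁻¹ = [[1/3, 0], [2, 1]].
T has determinant 5; T⁻¹ = [[1, 0], [-7/5, 1/5]].
L⁻¹D = [[23, 20], [40, 25]].
X = (L⁻¹D)T⁻¹ = [[-5, 4], [5, 5]].

X = [[-5, 4], [5, 5]]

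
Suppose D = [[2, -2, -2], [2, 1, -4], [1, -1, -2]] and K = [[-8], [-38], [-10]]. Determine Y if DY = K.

Y = [[-4], [-6], [6]]

Since D multiplies Y on the left, Y = D⁻¹K.
det D = -6, so D⁻¹ = [[1, 1/3, -5/3], [0, 1/3, -2/3], [1/2, 0, -1]].
Y = D⁻¹K = [[1, 1/3, -5/3], [0, 1/3, -2/3], [1/2, 0, -1]] · [[-8], [-38], [-10]] = [[-4], [-6], [6]].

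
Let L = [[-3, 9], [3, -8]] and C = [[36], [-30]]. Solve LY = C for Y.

Left-multiplying both sides by L⁻¹ gives Y = L⁻¹C.
L has determinant -3; L⁻¹ = [[8/3, 3], [1, 1]].
Y = L⁻¹C = [[8/3, 3], [1, 1]] · [[36], [-30]] = [[6], [6]].

Y = [[6], [6]]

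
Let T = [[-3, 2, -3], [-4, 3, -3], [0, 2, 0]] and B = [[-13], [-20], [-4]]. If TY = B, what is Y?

Y = [[5], [-2], [-2]]

Left-multiplying both sides by T⁻¹ gives Y = T⁻¹B.
det T = 6; the adjugate gives T⁻¹ = [[1, -1, 1/2], [0, 0, 1/2], [-4/3, 1, -1/6]].
Y = T⁻¹B = [[1, -1, 1/2], [0, 0, 1/2], [-4/3, 1, -1/6]] · [[-13], [-20], [-4]] = [[5], [-2], [-2]].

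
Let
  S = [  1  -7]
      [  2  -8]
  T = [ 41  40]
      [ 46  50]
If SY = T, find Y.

Left-multiplying both sides by S⁻¹ gives Y = S⁻¹T.
S has determinant 6; S⁻¹ = [[-4/3, 7/6], [-1/3, 1/6]].
Y = S⁻¹T = [[-4/3, 7/6], [-1/3, 1/6]] · [[41, 40], [46, 50]] = [[-1, 5], [-6, -5]].

Y = [[-1, 5], [-6, -5]]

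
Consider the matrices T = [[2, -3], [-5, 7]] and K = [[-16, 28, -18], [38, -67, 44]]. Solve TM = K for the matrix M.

Left-multiplying both sides by T⁻¹ gives M = T⁻¹K.
det T = -1, so T⁻¹ = [[-7, -3], [-5, -2]].
M = T⁻¹K = [[-7, -3], [-5, -2]] · [[-16, 28, -18], [38, -67, 44]] = [[-2, 5, -6], [4, -6, 2]].

M = [[-2, 5, -6], [4, -6, 2]]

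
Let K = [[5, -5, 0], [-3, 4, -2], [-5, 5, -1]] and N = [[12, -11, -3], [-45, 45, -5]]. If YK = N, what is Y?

Right-multiplying both sides by K⁻¹ gives Y = NK⁻¹.
det K = -5, so K⁻¹ = [[-6/5, 1, -2], [-7/5, 1, -2], [-1, 0, -1]].
Y = NK⁻¹ = [[12, -11, -3], [-45, 45, -5]] · [[-6/5, 1, -2], [-7/5, 1, -2], [-1, 0, -1]] = [[4, 1, 1], [-4, 0, 5]].

Y = [[4, 1, 1], [-4, 0, 5]]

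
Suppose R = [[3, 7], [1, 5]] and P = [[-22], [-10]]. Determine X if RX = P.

Since R multiplies X on the left, X = R⁻¹P.
det R = 8; the adjugate gives R⁻¹ = [[5/8, -7/8], [-1/8, 3/8]].
X = R⁻¹P = [[5/8, -7/8], [-1/8, 3/8]] · [[-22], [-10]] = [[-5], [-1]].

X = [[-5], [-1]]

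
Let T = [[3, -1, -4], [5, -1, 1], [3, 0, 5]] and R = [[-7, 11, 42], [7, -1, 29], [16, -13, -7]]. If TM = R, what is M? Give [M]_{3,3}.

-5

Since T multiplies M on the left, M = T⁻¹R.
det T = -5, so T⁻¹ = [[1, -1, 1], [22/5, -27/5, 23/5], [-3/5, 3/5, -2/5]].
M = T⁻¹R = [[1, -1, 1], [22/5, -27/5, 23/5], [-3/5, 3/5, -2/5]] · [[-7, 11, 42], [7, -1, 29], [16, -13, -7]] = [[2, -1, 6], [5, -6, -4], [2, -2, -5]].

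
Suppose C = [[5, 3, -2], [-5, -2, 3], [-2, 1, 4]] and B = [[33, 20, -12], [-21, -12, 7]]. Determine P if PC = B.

Since C sits to the right of P, P = BC⁻¹.
det C = 5; the adjugate gives C⁻¹ = [[-11/5, -14/5, 1], [14/5, 16/5, -1], [-9/5, -11/5, 1]].
P = BC⁻¹ = [[33, 20, -12], [-21, -12, 7]] · [[-11/5, -14/5, 1], [14/5, 16/5, -1], [-9/5, -11/5, 1]] = [[5, -2, 1], [0, 5, -2]].

P = [[5, -2, 1], [0, 5, -2]]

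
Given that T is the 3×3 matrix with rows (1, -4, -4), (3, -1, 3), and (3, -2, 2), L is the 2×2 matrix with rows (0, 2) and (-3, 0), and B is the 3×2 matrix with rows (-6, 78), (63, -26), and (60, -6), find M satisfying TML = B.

M = [[-1, -2], [-5, 3], [-5, -4]]

Left-multiply by T⁻¹ and right-multiply by L⁻¹: M = T⁻¹BL⁻¹.
det T = 4, so T⁻¹ = [[1, 4, -4], [3/4, 7/2, -15/4], [-3/4, -5/2, 11/4]].
det L = 6, so L⁻¹ = [[0, -1/3], [1/2, 0]].
T⁻¹B = [[6, -2], [-9, -10], [12, -10]].
M = (T⁻¹B)L⁻¹ = [[-1, -2], [-5, 3], [-5, -4]].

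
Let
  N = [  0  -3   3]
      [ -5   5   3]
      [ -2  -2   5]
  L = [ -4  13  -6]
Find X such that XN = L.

X = [[1, 2, -3]]

Right-multiplying both sides by N⁻¹ gives X = LN⁻¹.
det N = 3, so N⁻¹ = [[31/3, 3, -8], [19/3, 2, -5], [20/3, 2, -5]].
X = LN⁻¹ = [[-4, 13, -6]] · [[31/3, 3, -8], [19/3, 2, -5], [20/3, 2, -5]] = [[1, 2, -3]].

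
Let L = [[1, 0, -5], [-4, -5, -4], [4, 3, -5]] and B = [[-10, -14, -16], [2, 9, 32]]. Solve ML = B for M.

M = [[-2, 4, 2], [-2, -3, -2]]

L is on the right of M, so right-multiply by L⁻¹: M = BL⁻¹.
det L = -3, so L⁻¹ = [[-37/3, 5, 25/3], [12, -5, -8], [-8/3, 1, 5/3]].
M = BL⁻¹ = [[-10, -14, -16], [2, 9, 32]] · [[-37/3, 5, 25/3], [12, -5, -8], [-8/3, 1, 5/3]] = [[-2, 4, 2], [-2, -3, -2]].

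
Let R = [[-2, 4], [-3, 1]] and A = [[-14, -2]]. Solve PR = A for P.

P = [[-2, 6]]

R is on the right of P, so right-multiply by R⁻¹: P = AR⁻¹.
R has determinant 10; R⁻¹ = [[1/10, -2/5], [3/10, -1/5]].
P = AR⁻¹ = [[-14, -2]] · [[1/10, -2/5], [3/10, -1/5]] = [[-2, 6]].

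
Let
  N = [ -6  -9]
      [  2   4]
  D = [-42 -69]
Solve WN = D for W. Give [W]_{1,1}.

Right-multiplying both sides by N⁻¹ gives W = DN⁻¹.
det N = -6; the adjugate gives N⁻¹ = [[-2/3, -3/2], [1/3, 1]].
W = DN⁻¹ = [[-42, -69]] · [[-2/3, -3/2], [1/3, 1]] = [[5, -6]].

5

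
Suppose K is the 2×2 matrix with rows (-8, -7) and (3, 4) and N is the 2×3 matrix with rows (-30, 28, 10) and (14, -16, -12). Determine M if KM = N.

M = [[2, 0, 4], [2, -4, -6]]

K is on the left of M, so left-multiply by K⁻¹: M = K⁻¹N.
det K = -11; the adjugate gives K⁻¹ = [[-4/11, -7/11], [3/11, 8/11]].
M = K⁻¹N = [[-4/11, -7/11], [3/11, 8/11]] · [[-30, 28, 10], [14, -16, -12]] = [[2, 0, 4], [2, -4, -6]].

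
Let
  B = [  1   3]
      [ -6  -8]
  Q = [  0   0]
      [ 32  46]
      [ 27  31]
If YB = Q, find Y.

Y = [[0, 0], [2, -5], [-3, -5]]

B is on the right of Y, so right-multiply by B⁻¹: Y = QB⁻¹.
det B = 10, so B⁻¹ = [[-4/5, -3/10], [3/5, 1/10]].
Y = QB⁻¹ = [[0, 0], [32, 46], [27, 31]] · [[-4/5, -3/10], [3/5, 1/10]] = [[0, 0], [2, -5], [-3, -5]].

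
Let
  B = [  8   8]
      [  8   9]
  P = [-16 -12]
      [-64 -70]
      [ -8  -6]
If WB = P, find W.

W = [[-6, 4], [-2, -6], [-3, 2]]

Right-multiplying both sides by B⁻¹ gives W = PB⁻¹.
det B = 8, so B⁻¹ = [[9/8, -1], [-1, 1]].
W = PB⁻¹ = [[-16, -12], [-64, -70], [-8, -6]] · [[9/8, -1], [-1, 1]] = [[-6, 4], [-2, -6], [-3, 2]].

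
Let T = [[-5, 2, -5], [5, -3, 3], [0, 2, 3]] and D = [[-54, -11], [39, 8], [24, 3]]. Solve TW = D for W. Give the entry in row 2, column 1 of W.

3

Left-multiplying both sides by T⁻¹ gives W = T⁻¹D.
det T = -5, so T⁻¹ = [[3, 16/5, 9/5], [3, 3, 2], [-2, -2, -1]].
W = T⁻¹D = [[3, 16/5, 9/5], [3, 3, 2], [-2, -2, -1]] · [[-54, -11], [39, 8], [24, 3]] = [[6, -2], [3, -3], [6, 3]].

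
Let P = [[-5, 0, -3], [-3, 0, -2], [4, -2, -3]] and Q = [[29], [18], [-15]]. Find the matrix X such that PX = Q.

Left-multiplying both sides by P⁻¹ gives X = P⁻¹Q.
P has determinant 2; P⁻¹ = [[-2, 3, 0], [-17/2, 27/2, -1/2], [3, -5, 0]].
X = P⁻¹Q = [[-2, 3, 0], [-17/2, 27/2, -1/2], [3, -5, 0]] · [[29], [18], [-15]] = [[-4], [4], [-3]].

X = [[-4], [4], [-3]]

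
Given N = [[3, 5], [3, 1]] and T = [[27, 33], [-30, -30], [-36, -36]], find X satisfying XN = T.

X = [[6, 3], [-5, -5], [-6, -6]]

N is on the right of X, so right-multiply by N⁻¹: X = TN⁻¹.
det N = -12; the adjugate gives N⁻¹ = [[-1/12, 5/12], [1/4, -1/4]].
X = TN⁻¹ = [[27, 33], [-30, -30], [-36, -36]] · [[-1/12, 5/12], [1/4, -1/4]] = [[6, 3], [-5, -5], [-6, -6]].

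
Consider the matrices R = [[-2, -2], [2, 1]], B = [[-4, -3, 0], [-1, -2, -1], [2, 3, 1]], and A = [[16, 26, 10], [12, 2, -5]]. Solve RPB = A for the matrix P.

Left-multiply by R⁻¹ and right-multiply by B⁻¹: P = R⁻¹AB⁻¹.
det R = 2; the adjugate gives R⁻¹ = [[1/2, 1], [-1, -1]].
det B = -1; the adjugate gives B⁻¹ = [[-1, -3, -3], [1, 4, 4], [-1, -6, -5]].
R⁻¹A = [[20, 15, 0], [-28, -28, -5]].
P = (R⁻¹A)B⁻¹ = [[-5, 0, 0], [5, 2, -3]].

P = [[-5, 0, 0], [5, 2, -3]]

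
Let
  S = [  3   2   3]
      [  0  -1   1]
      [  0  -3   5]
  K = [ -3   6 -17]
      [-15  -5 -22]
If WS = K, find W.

Since S sits to the right of W, W = KS⁻¹.
det S = -6, so S⁻¹ = [[1/3, 19/6, -5/6], [0, -5/2, 1/2], [0, -3/2, 1/2]].
W = KS⁻¹ = [[-3, 6, -17], [-15, -5, -22]] · [[1/3, 19/6, -5/6], [0, -5/2, 1/2], [0, -3/2, 1/2]] = [[-1, 1, -3], [-5, -2, -1]].

W = [[-1, 1, -3], [-5, -2, -1]]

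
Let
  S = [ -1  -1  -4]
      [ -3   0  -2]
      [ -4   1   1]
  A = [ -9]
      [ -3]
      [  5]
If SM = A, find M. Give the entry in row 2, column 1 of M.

S is on the left of M, so left-multiply by S⁻¹: M = S⁻¹A.
det S = -1, so S⁻¹ = [[-2, 3, -2], [-11, 17, -10], [3, -5, 3]].
M = S⁻¹A = [[-2, 3, -2], [-11, 17, -10], [3, -5, 3]] · [[-9], [-3], [5]] = [[-1], [-2], [3]].

-2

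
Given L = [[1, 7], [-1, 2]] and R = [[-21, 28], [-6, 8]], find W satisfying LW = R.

L is on the left of W, so left-multiply by L⁻¹: W = L⁻¹R.
det L = 9; the adjugate gives L⁻¹ = [[2/9, -7/9], [1/9, 1/9]].
W = L⁻¹R = [[2/9, -7/9], [1/9, 1/9]] · [[-21, 28], [-6, 8]] = [[0, 0], [-3, 4]].

W = [[0, 0], [-3, 4]]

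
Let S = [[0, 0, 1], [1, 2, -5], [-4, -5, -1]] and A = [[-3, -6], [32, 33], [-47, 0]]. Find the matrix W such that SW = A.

S is on the left of W, so left-multiply by S⁻¹: W = S⁻¹A.
S has determinant 3; S⁻¹ = [[-9, -5/3, -2/3], [7, 4/3, 1/3], [1, 0, 0]].
W = S⁻¹A = [[-9, -5/3, -2/3], [7, 4/3, 1/3], [1, 0, 0]] · [[-3, -6], [32, 33], [-47, 0]] = [[5, -1], [6, 2], [-3, -6]].

W = [[5, -1], [6, 2], [-3, -6]]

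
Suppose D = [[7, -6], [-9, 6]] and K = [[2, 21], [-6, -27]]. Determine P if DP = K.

Since D multiplies P on the left, P = D⁻¹K.
det D = -12, so D⁻¹ = [[-1/2, -1/2], [-3/4, -7/12]].
P = D⁻¹K = [[-1/2, -1/2], [-3/4, -7/12]] · [[2, 21], [-6, -27]] = [[2, 3], [2, 0]].

P = [[2, 3], [2, 0]]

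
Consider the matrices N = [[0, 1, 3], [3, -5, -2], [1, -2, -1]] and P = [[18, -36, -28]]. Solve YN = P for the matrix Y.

Since N sits to the right of Y, Y = PN⁻¹.
det N = -2, so N⁻¹ = [[-1/2, 5/2, -13/2], [-1/2, 3/2, -9/2], [1/2, -1/2, 3/2]].
Y = PN⁻¹ = [[18, -36, -28]] · [[-1/2, 5/2, -13/2], [-1/2, 3/2, -9/2], [1/2, -1/2, 3/2]] = [[-5, 5, 3]].

Y = [[-5, 5, 3]]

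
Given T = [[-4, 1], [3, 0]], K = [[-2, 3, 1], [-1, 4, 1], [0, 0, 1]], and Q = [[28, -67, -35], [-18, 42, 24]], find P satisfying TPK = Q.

P = [[2, 2, 4], [-1, -2, 0]]

P = T⁻¹QK⁻¹ (apply T⁻¹ on the left and K⁻¹ on the right).
det T = -3; the adjugate gives T⁻¹ = [[0, 1/3], [1, 4/3]].
det K = -5; the adjugate gives K⁻¹ = [[-4/5, 3/5, 1/5], [-1/5, 2/5, -1/5], [0, 0, 1]].
T⁻¹Q = [[-6, 14, 8], [4, -11, -3]].
P = (T⁻¹Q)K⁻¹ = [[2, 2, 4], [-1, -2, 0]].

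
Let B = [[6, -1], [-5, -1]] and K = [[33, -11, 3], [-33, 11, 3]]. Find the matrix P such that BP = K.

P = [[6, -2, 0], [3, -1, -3]]

B is on the left of P, so left-multiply by B⁻¹: P = B⁻¹K.
det B = -11; the adjugate gives B⁻¹ = [[1/11, -1/11], [-5/11, -6/11]].
P = B⁻¹K = [[1/11, -1/11], [-5/11, -6/11]] · [[33, -11, 3], [-33, 11, 3]] = [[6, -2, 0], [3, -1, -3]].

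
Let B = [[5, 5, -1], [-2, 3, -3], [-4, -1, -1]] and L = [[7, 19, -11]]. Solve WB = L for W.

Since B sits to the right of W, W = LB⁻¹.
B has determinant 6; B⁻¹ = [[-1, 1, -2], [5/3, -3/2, 17/6], [7/3, -5/2, 25/6]].
W = LB⁻¹ = [[7, 19, -11]] · [[-1, 1, -2], [5/3, -3/2, 17/6], [7/3, -5/2, 25/6]] = [[-1, 6, -6]].

W = [[-1, 6, -6]]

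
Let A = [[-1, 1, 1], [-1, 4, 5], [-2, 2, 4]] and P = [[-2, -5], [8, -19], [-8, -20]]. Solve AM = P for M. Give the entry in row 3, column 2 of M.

Left-multiplying both sides by A⁻¹ gives M = A⁻¹P.
det A = -6; the adjugate gives A⁻¹ = [[-1, 1/3, -1/6], [1, 1/3, -2/3], [-1, 0, 1/2]].
M = A⁻¹P = [[-1, 1/3, -1/6], [1, 1/3, -2/3], [-1, 0, 1/2]] · [[-2, -5], [8, -19], [-8, -20]] = [[6, 2], [6, 2], [-2, -5]].

-5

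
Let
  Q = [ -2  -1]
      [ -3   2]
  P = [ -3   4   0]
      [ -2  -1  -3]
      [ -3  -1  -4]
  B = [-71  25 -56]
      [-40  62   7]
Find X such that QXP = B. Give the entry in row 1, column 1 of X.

-5

Left-multiply by Q⁻¹ and right-multiply by P⁻¹: X = Q⁻¹BP⁻¹.
det Q = -7; the adjugate gives Q⁻¹ = [[-2/7, -1/7], [-3/7, 2/7]].
det P = 1, so P⁻¹ = [[1, 16, -12], [1, 12, -9], [-1, -15, 11]].
Q⁻¹B = [[26, -16, 15], [19, 7, 26]].
X = (Q⁻¹B)P⁻¹ = [[-5, -1, -3], [0, -2, -5]].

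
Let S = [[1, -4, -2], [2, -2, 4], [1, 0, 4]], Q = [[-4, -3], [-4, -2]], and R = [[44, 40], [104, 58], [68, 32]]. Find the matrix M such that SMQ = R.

M = S⁻¹RQ⁻¹ (apply S⁻¹ on the left and Q⁻¹ on the right).
det S = 4, so S⁻¹ = [[-2, 4, -5], [-1, 3/2, -2], [1/2, -1, 3/2]].
det Q = -4; the adjugate gives Q⁻¹ = [[1/2, -3/4], [-1, 1]].
S⁻¹R = [[-12, -8], [-24, -17], [20, 10]].
M = (S⁻¹R)Q⁻¹ = [[2, 1], [5, 1], [0, -5]].

M = [[2, 1], [5, 1], [0, -5]]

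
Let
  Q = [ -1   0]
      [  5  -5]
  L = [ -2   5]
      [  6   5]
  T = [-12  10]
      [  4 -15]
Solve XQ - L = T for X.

X = [[-1, -3], [0, 2]]

XQ = T + L = [[-14, 15], [10, -10]].
Since Q sits to the right of X, X = (T + L)Q⁻¹.
det Q = 5, so Q⁻¹ = [[-1, 0], [-1, -1/5]].
X = (T + L)Q⁻¹ = [[-1, -3], [0, 2]].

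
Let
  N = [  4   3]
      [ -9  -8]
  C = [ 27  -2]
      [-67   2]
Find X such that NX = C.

N is on the left of X, so left-multiply by N⁻¹: X = N⁻¹C.
det N = -5; the adjugate gives N⁻¹ = [[8/5, 3/5], [-9/5, -4/5]].
X = N⁻¹C = [[8/5, 3/5], [-9/5, -4/5]] · [[27, -2], [-67, 2]] = [[3, -2], [5, 2]].

X = [[3, -2], [5, 2]]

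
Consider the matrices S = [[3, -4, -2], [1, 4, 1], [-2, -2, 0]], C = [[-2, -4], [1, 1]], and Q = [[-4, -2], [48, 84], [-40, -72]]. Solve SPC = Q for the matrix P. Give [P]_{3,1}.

Isolating P: multiply by S⁻¹ from the left and C⁻¹ from the right, so P = S⁻¹QC⁻¹.
det S = 2, so S⁻¹ = [[1, 2, 2], [-1, -2, -5/2], [3, 7, 8]].
C has determinant 2; C⁻¹ = [[1/2, 2], [-1/2, -1]].
S⁻¹Q = [[12, 22], [8, 14], [4, 6]].
P = (S⁻¹Q)C⁻¹ = [[-5, 2], [-3, 2], [-1, 2]].

-1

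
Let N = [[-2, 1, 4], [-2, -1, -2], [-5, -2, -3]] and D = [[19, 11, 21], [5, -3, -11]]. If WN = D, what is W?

N is on the right of W, so right-multiply by N⁻¹: W = DN⁻¹.
det N = 2, so N⁻¹ = [[-1/2, -5/2, 1], [2, 13, -6], [-1/2, -9/2, 2]].
W = DN⁻¹ = [[19, 11, 21], [5, -3, -11]] · [[-1/2, -5/2, 1], [2, 13, -6], [-1/2, -9/2, 2]] = [[2, 1, -5], [-3, -2, 1]].

W = [[2, 1, -5], [-3, -2, 1]]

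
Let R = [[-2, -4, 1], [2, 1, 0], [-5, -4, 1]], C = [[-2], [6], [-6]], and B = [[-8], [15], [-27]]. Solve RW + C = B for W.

RW = B − C = [[-6], [9], [-21]].
Left-multiplying both sides by R⁻¹ gives W = R⁻¹(B − C).
det R = 3, so R⁻¹ = [[1/3, 0, -1/3], [-2/3, 1, 2/3], [-1, 4, 2]].
W = R⁻¹(B − C) = [[5], [-1], [0]].

W = [[5], [-1], [0]]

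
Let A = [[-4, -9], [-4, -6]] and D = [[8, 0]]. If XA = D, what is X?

Since A sits to the right of X, X = DA⁻¹.
det A = -12; the adjugate gives A⁻¹ = [[1/2, -3/4], [-1/3, 1/3]].
X = DA⁻¹ = [[8, 0]] · [[1/2, -3/4], [-1/3, 1/3]] = [[4, -6]].

X = [[4, -6]]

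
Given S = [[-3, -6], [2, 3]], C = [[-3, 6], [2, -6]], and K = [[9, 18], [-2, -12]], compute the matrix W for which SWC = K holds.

W = [[-3, -2], [4, 4]]

W = S⁻¹KC⁻¹ (apply S⁻¹ on the left and C⁻¹ on the right).
det S = 3; the adjugate gives S⁻¹ = [[1, 2], [-2/3, -1]].
C has determinant 6; C⁻¹ = [[-1, -1], [-1/3, -1/2]].
S⁻¹K = [[5, -6], [-4, 0]].
W = (S⁻¹K)C⁻¹ = [[-3, -2], [4, 4]].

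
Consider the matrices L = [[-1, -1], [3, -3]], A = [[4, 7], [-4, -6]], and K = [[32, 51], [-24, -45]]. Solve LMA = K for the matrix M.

M = [[-3, 2], [0, 3]]

M = L⁻¹KA⁻¹ (apply L⁻¹ on the left and A⁻¹ on the right).
det L = 6; the adjugate gives L⁻¹ = [[-1/2, 1/6], [-1/2, -1/6]].
A has determinant 4; A⁻¹ = [[-3/2, -7/4], [1, 1]].
L⁻¹K = [[-20, -33], [-12, -18]].
M = (L⁻¹K)A⁻¹ = [[-3, 2], [0, 3]].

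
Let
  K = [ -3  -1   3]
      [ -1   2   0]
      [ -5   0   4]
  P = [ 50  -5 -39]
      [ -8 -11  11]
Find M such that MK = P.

M = [[-5, -5, -6], [1, -5, 2]]

Right-multiplying both sides by K⁻¹ gives M = PK⁻¹.
K has determinant 2; K⁻¹ = [[4, 2, -3], [2, 3/2, -3/2], [5, 5/2, -7/2]].
M = PK⁻¹ = [[50, -5, -39], [-8, -11, 11]] · [[4, 2, -3], [2, 3/2, -3/2], [5, 5/2, -7/2]] = [[-5, -5, -6], [1, -5, 2]].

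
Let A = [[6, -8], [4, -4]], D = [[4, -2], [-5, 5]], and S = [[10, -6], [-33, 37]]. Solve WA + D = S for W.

WA = S − D = [[6, -4], [-28, 32]].
A is on the right of W, so right-multiply by A⁻¹: W = (S − D)A⁻¹.
A has determinant 8; A⁻¹ = [[-1/2, 1], [-1/2, 3/4]].
W = (S − D)A⁻¹ = [[-1, 3], [-2, -4]].

W = [[-1, 3], [-2, -4]]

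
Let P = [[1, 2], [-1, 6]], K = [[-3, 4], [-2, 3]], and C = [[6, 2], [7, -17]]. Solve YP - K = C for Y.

YP = C + K = [[3, 6], [5, -14]].
P is on the right of Y, so right-multiply by P⁻¹: Y = (C + K)P⁻¹.
det P = 8; the adjugate gives P⁻¹ = [[3/4, -1/4], [1/8, 1/8]].
Y = (C + K)P⁻¹ = [[3, 0], [2, -3]].

Y = [[3, 0], [2, -3]]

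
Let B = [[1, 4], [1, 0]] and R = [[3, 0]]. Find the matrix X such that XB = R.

X = [[0, 3]]

Right-multiplying both sides by B⁻¹ gives X = RB⁻¹.
B has determinant -4; B⁻¹ = [[0, 1], [1/4, -1/4]].
X = RB⁻¹ = [[3, 0]] · [[0, 1], [1/4, -1/4]] = [[0, 3]].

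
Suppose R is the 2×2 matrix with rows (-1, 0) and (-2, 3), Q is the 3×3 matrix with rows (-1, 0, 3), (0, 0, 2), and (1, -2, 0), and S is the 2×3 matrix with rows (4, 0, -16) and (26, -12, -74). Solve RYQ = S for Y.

Y = R⁻¹SQ⁻¹ (apply R⁻¹ on the left and Q⁻¹ on the right).
det R = -3; the adjugate gives R⁻¹ = [[-1, 0], [-2/3, 1/3]].
det Q = -4; the adjugate gives Q⁻¹ = [[-1, 3/2, 0], [-1/2, 3/4, -1/2], [0, 1/2, 0]].
R⁻¹S = [[-4, 0, 16], [6, -4, -14]].
Y = (R⁻¹S)Q⁻¹ = [[4, 2, 0], [-4, -1, 2]].

Y = [[4, 2, 0], [-4, -1, 2]]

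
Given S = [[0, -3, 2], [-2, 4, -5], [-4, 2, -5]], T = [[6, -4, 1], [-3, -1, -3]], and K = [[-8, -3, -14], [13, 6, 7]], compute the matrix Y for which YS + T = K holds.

YS = K − T = [[-14, 1, -15], [16, 7, 10]].
Right-multiplying both sides by S⁻¹ gives Y = (K − T)S⁻¹.
det S = -6; the adjugate gives S⁻¹ = [[5/3, 11/6, -7/6], [-5/3, -4/3, 2/3], [-2, -2, 1]].
Y = (K − T)S⁻¹ = [[5, 3, 2], [-5, 0, -4]].

Y = [[5, 3, 2], [-5, 0, -4]]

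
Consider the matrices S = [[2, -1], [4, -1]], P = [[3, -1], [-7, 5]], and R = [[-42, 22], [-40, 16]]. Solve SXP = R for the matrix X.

Isolating X: multiply by S⁻¹ from the left and P⁻¹ from the right, so X = S⁻¹RP⁻¹.
S has determinant 2; S⁻¹ = [[-1/2, 1/2], [-2, 1]].
P has determinant 8; P⁻¹ = [[5/8, 1/8], [7/8, 3/8]].
S⁻¹R = [[1, -3], [44, -28]].
X = (S⁻¹R)P⁻¹ = [[-2, -1], [3, -5]].

X = [[-2, -1], [3, -5]]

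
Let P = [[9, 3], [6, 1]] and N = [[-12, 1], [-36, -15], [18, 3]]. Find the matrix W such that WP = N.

W = [[2, -5], [-6, 3], [0, 3]]

Since P sits to the right of W, W = NP⁻¹.
det P = -9, so P⁻¹ = [[-1/9, 1/3], [2/3, -1]].
W = NP⁻¹ = [[-12, 1], [-36, -15], [18, 3]] · [[-1/9, 1/3], [2/3, -1]] = [[2, -5], [-6, 3], [0, 3]].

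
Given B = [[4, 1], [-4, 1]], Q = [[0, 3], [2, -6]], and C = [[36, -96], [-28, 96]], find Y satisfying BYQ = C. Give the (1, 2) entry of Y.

4

Y = B⁻¹CQ⁻¹ (apply B⁻¹ on the left and Q⁻¹ on the right).
det B = 8; the adjugate gives B⁻¹ = [[1/8, -1/8], [1/2, 1/2]].
det Q = -6, so Q⁻¹ = [[1, 1/2], [1/3, 0]].
B⁻¹C = [[8, -24], [4, 0]].
Y = (B⁻¹C)Q⁻¹ = [[0, 4], [4, 2]].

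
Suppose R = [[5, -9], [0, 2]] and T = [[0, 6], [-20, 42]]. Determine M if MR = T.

Since R sits to the right of M, M = TR⁻¹.
det R = 10, so R⁻¹ = [[1/5, 9/10], [0, 1/2]].
M = TR⁻¹ = [[0, 6], [-20, 42]] · [[1/5, 9/10], [0, 1/2]] = [[0, 3], [-4, 3]].

M = [[0, 3], [-4, 3]]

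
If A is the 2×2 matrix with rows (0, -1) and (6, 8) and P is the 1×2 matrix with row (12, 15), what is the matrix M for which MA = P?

M = [[1, 2]]

A is on the right of M, so right-multiply by A⁻¹: M = PA⁻¹.
A has determinant 6; A⁻¹ = [[4/3, 1/6], [-1, 0]].
M = PA⁻¹ = [[12, 15]] · [[4/3, 1/6], [-1, 0]] = [[1, 2]].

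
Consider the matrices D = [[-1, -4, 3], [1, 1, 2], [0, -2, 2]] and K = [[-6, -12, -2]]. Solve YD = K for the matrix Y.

Right-multiplying both sides by D⁻¹ gives Y = KD⁻¹.
det D = -4, so D⁻¹ = [[-3/2, -1/2, 11/4], [1/2, 1/2, -5/4], [1/2, 1/2, -3/4]].
Y = KD⁻¹ = [[-6, -12, -2]] · [[-3/2, -1/2, 11/4], [1/2, 1/2, -5/4], [1/2, 1/2, -3/4]] = [[2, -4, 0]].

Y = [[2, -4, 0]]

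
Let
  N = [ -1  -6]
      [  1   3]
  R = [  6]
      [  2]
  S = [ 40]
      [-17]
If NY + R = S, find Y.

NY = S − R = [[34], [-19]].
N is on the left of Y, so left-multiply by N⁻¹: Y = N⁻¹(S − R).
det N = 3, so N⁻¹ = [[1, 2], [-1/3, -1/3]].
Y = N⁻¹(S − R) = [[-4], [-5]].

Y = [[-4], [-5]]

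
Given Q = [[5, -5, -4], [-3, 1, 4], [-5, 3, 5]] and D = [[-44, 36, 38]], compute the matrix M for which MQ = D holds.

M = [[-4, -2, 6]]

Q is on the right of M, so right-multiply by Q⁻¹: M = DQ⁻¹.
det Q = 6, so Q⁻¹ = [[-7/6, 13/6, -8/3], [-5/6, 5/6, -4/3], [-2/3, 5/3, -5/3]].
M = DQ⁻¹ = [[-44, 36, 38]] · [[-7/6, 13/6, -8/3], [-5/6, 5/6, -4/3], [-2/3, 5/3, -5/3]] = [[-4, -2, 6]].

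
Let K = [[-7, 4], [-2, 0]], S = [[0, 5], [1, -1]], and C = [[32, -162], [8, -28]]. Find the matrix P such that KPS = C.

Isolating P: multiply by K⁻¹ from the left and S⁻¹ from the right, so P = K⁻¹CS⁻¹.
det K = 8; the adjugate gives K⁻¹ = [[0, -1/2], [1/4, -7/8]].
det S = -5, so S⁻¹ = [[1/5, 1], [1/5, 0]].
K⁻¹C = [[-4, 14], [1, -16]].
P = (K⁻¹C)S⁻¹ = [[2, -4], [-3, 1]].

P = [[2, -4], [-3, 1]]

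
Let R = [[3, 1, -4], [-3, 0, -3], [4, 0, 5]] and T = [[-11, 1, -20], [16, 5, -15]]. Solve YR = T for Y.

Y = [[1, 2, -2], [5, 5, 4]]

Since R sits to the right of Y, Y = TR⁻¹.
det R = 3; the adjugate gives R⁻¹ = [[0, -5/3, -1], [1, 31/3, 7], [0, 4/3, 1]].
Y = TR⁻¹ = [[-11, 1, -20], [16, 5, -15]] · [[0, -5/3, -1], [1, 31/3, 7], [0, 4/3, 1]] = [[1, 2, -2], [5, 5, 4]].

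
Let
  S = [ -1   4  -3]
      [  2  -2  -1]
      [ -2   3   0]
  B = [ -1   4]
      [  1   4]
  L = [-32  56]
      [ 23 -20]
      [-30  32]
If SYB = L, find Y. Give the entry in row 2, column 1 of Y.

3

Left-multiply by S⁻¹ and right-multiply by B⁻¹: Y = S⁻¹LB⁻¹.
S has determinant -1; S⁻¹ = [[-3, 9, 10], [-2, 6, 7], [-2, 5, 6]].
det B = -8; the adjugate gives B⁻¹ = [[-1/2, 1/2], [1/8, 1/8]].
S⁻¹L = [[3, -28], [-8, -8], [-1, -20]].
Y = (S⁻¹L)B⁻¹ = [[-5, -2], [3, -5], [-2, -3]].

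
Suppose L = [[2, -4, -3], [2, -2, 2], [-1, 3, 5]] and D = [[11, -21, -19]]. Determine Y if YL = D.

Y = [[0, 3, -5]]

L is on the right of Y, so right-multiply by L⁻¹: Y = DL⁻¹.
det L = 4, so L⁻¹ = [[-4, 11/4, -7/2], [-3, 7/4, -5/2], [1, -1/2, 1]].
Y = DL⁻¹ = [[11, -21, -19]] · [[-4, 11/4, -7/2], [-3, 7/4, -5/2], [1, -1/2, 1]] = [[0, 3, -5]].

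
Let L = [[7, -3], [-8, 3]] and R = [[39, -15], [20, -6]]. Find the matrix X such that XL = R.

L is on the right of X, so right-multiply by L⁻¹: X = RL⁻¹.
det L = -3, so L⁻¹ = [[-1, -1], [-8/3, -7/3]].
X = RL⁻¹ = [[39, -15], [20, -6]] · [[-1, -1], [-8/3, -7/3]] = [[1, -4], [-4, -6]].

X = [[1, -4], [-4, -6]]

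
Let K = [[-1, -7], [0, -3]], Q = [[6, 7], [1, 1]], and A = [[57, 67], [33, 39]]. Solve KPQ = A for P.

P = [[4, -4], [-2, 1]]

Isolating P: multiply by K⁻¹ from the left and Q⁻¹ from the right, so P = K⁻¹AQ⁻¹.
det K = 3, so K⁻¹ = [[-1, 7/3], [0, -1/3]].
Q has determinant -1; Q⁻¹ = [[-1, 7], [1, -6]].
K⁻¹A = [[20, 24], [-11, -13]].
P = (K⁻¹A)Q⁻¹ = [[4, -4], [-2, 1]].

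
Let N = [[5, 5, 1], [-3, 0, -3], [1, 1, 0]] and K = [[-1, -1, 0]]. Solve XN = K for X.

X = [[0, 0, -1]]

N is on the right of X, so right-multiply by N⁻¹: X = KN⁻¹.
det N = -3, so N⁻¹ = [[-1, -1/3, 5], [1, 1/3, -4], [1, 0, -5]].
X = KN⁻¹ = [[-1, -1, 0]] · [[-1, -1/3, 5], [1, 1/3, -4], [1, 0, -5]] = [[0, 0, -1]].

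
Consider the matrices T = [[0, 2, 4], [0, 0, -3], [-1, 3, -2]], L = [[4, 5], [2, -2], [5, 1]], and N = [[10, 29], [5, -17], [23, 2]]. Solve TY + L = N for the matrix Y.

TY = N − L = [[6, 24], [3, -15], [18, 1]].
T is on the left of Y, so left-multiply by T⁻¹: Y = T⁻¹(N − L).
det T = 6, so T⁻¹ = [[3/2, 8/3, -1], [1/2, 2/3, 0], [0, -1/3, 0]].
Y = T⁻¹(N − L) = [[-1, -5], [5, 2], [-1, 5]].

Y = [[-1, -5], [5, 2], [-1, 5]]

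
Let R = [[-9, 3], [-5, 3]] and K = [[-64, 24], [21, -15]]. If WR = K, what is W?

W = [[6, 2], [1, -6]]

Since R sits to the right of W, W = KR⁻¹.
R has determinant -12; R⁻¹ = [[-1/4, 1/4], [-5/12, 3/4]].
W = KR⁻¹ = [[-64, 24], [21, -15]] · [[-1/4, 1/4], [-5/12, 3/4]] = [[6, 2], [1, -6]].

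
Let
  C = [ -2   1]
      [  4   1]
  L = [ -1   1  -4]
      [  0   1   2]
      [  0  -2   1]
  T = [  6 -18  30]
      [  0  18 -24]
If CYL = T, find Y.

Left-multiply by C⁻¹ and right-multiply by L⁻¹: Y = C⁻¹TL⁻¹.
det C = -6; the adjugate gives C⁻¹ = [[-1/6, 1/6], [2/3, 1/3]].
det L = -5, so L⁻¹ = [[-1, -7/5, -6/5], [0, 1/5, -2/5], [0, 2/5, 1/5]].
C⁻¹T = [[-1, 6, -9], [4, -6, 12]].
Y = (C⁻¹T)L⁻¹ = [[1, -1, -3], [-4, -2, 0]].

Y = [[1, -1, -3], [-4, -2, 0]]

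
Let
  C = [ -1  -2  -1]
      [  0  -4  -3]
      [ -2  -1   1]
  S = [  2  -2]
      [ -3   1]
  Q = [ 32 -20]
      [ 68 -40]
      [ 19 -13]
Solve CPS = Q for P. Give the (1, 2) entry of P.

Left-multiply by C⁻¹ and right-multiply by S⁻¹: P = C⁻¹QS⁻¹.
C has determinant 3; C⁻¹ = [[-7/3, 1, 2/3], [2, -1, -1], [-8/3, 1, 4/3]].
det S = -4; the adjugate gives S⁻¹ = [[-1/4, -1/2], [-3/4, -1/2]].
C⁻¹Q = [[6, -2], [-23, 13], [8, -4]].
P = (C⁻¹Q)S⁻¹ = [[0, -2], [-4, 5], [1, -2]].

-2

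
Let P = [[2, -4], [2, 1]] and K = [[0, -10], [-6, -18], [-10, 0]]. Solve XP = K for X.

Since P sits to the right of X, X = KP⁻¹.
det P = 10; the adjugate gives P⁻¹ = [[1/10, 2/5], [-1/5, 1/5]].
X = KP⁻¹ = [[0, -10], [-6, -18], [-10, 0]] · [[1/10, 2/5], [-1/5, 1/5]] = [[2, -2], [3, -6], [-1, -4]].

X = [[2, -2], [3, -6], [-1, -4]]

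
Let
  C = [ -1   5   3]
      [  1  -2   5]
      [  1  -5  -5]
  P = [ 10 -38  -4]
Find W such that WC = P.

W = [[-3, 4, 3]]

Since C sits to the right of W, W = PC⁻¹.
det C = 6, so C⁻¹ = [[35/6, 5/3, 31/6], [5/3, 1/3, 4/3], [-1/2, 0, -1/2]].
W = PC⁻¹ = [[10, -38, -4]] · [[35/6, 5/3, 31/6], [5/3, 1/3, 4/3], [-1/2, 0, -1/2]] = [[-3, 4, 3]].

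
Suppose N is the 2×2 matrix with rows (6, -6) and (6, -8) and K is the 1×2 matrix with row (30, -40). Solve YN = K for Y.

Y = [[0, 5]]

N is on the right of Y, so right-multiply by N⁻¹: Y = KN⁻¹.
N has determinant -12; N⁻¹ = [[2/3, -1/2], [1/2, -1/2]].
Y = KN⁻¹ = [[30, -40]] · [[2/3, -1/2], [1/2, -1/2]] = [[0, 5]].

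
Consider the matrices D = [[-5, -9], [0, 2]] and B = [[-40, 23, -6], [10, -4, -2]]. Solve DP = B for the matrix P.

P = [[-1, -1, 3], [5, -2, -1]]

D is on the left of P, so left-multiply by D⁻¹: P = D⁻¹B.
det D = -10, so D⁻¹ = [[-1/5, -9/10], [0, 1/2]].
P = D⁻¹B = [[-1/5, -9/10], [0, 1/2]] · [[-40, 23, -6], [10, -4, -2]] = [[-1, -1, 3], [5, -2, -1]].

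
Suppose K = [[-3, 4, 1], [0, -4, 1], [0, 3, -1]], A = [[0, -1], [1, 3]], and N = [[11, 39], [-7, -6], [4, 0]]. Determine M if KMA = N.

M = K⁻¹NA⁻¹ (apply K⁻¹ on the left and A⁻¹ on the right).
K has determinant -3; K⁻¹ = [[-1/3, -7/3, -8/3], [0, -1, -1], [0, -3, -4]].
det A = 1; the adjugate gives A⁻¹ = [[3, 1], [-1, 0]].
K⁻¹N = [[2, 1], [3, 6], [5, 18]].
M = (K⁻¹N)A⁻¹ = [[5, 2], [3, 3], [-3, 5]].

M = [[5, 2], [3, 3], [-3, 5]]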